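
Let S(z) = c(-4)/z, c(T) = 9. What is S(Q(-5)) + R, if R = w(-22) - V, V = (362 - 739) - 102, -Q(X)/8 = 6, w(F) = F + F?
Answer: 6957/16 ≈ 434.81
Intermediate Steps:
w(F) = 2*F
Q(X) = -48 (Q(X) = -8*6 = -48)
S(z) = 9/z
V = -479 (V = -377 - 102 = -479)
R = 435 (R = 2*(-22) - 1*(-479) = -44 + 479 = 435)
S(Q(-5)) + R = 9/(-48) + 435 = 9*(-1/48) + 435 = -3/16 + 435 = 6957/16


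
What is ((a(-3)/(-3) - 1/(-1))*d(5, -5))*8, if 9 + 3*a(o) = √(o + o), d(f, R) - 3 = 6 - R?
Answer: 224 - 112*I*√6/9 ≈ 224.0 - 30.483*I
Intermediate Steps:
d(f, R) = 9 - R (d(f, R) = 3 + (6 - R) = 9 - R)
a(o) = -3 + √2*√o/3 (a(o) = -3 + √(o + o)/3 = -3 + √(2*o)/3 = -3 + (√2*√o)/3 = -3 + √2*√o/3)
((a(-3)/(-3) - 1/(-1))*d(5, -5))*8 = (((-3 + √2*√(-3)/3)/(-3) - 1/(-1))*(9 - 1*(-5)))*8 = (((-3 + √2*(I*√3)/3)*(-⅓) - 1*(-1))*(9 + 5))*8 = (((-3 + I*√6/3)*(-⅓) + 1)*14)*8 = (((1 - I*√6/9) + 1)*14)*8 = ((2 - I*√6/9)*14)*8 = (28 - 14*I*√6/9)*8 = 224 - 112*I*√6/9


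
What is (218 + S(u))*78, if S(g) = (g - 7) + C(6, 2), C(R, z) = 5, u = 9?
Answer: 17550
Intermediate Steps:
S(g) = -2 + g (S(g) = (g - 7) + 5 = (-7 + g) + 5 = -2 + g)
(218 + S(u))*78 = (218 + (-2 + 9))*78 = (218 + 7)*78 = 225*78 = 17550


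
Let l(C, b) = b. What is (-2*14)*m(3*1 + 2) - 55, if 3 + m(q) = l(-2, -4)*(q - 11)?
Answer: -643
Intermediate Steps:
m(q) = 41 - 4*q (m(q) = -3 - 4*(q - 11) = -3 - 4*(-11 + q) = -3 + (44 - 4*q) = 41 - 4*q)
(-2*14)*m(3*1 + 2) - 55 = (-2*14)*(41 - 4*(3*1 + 2)) - 55 = -28*(41 - 4*(3 + 2)) - 55 = -28*(41 - 4*5) - 55 = -28*(41 - 20) - 55 = -28*21 - 55 = -588 - 55 = -643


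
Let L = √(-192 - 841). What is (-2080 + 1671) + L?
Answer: -409 + I*√1033 ≈ -409.0 + 32.14*I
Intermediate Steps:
L = I*√1033 (L = √(-1033) = I*√1033 ≈ 32.14*I)
(-2080 + 1671) + L = (-2080 + 1671) + I*√1033 = -409 + I*√1033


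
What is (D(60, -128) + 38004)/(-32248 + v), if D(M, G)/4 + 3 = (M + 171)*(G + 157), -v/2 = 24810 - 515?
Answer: -10798/13473 ≈ -0.80145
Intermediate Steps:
v = -48590 (v = -2*(24810 - 515) = -2*24295 = -48590)
D(M, G) = -12 + 4*(157 + G)*(171 + M) (D(M, G) = -12 + 4*((M + 171)*(G + 157)) = -12 + 4*((171 + M)*(157 + G)) = -12 + 4*((157 + G)*(171 + M)) = -12 + 4*(157 + G)*(171 + M))
(D(60, -128) + 38004)/(-32248 + v) = ((107376 + 628*60 + 684*(-128) + 4*(-128)*60) + 38004)/(-32248 - 48590) = ((107376 + 37680 - 87552 - 30720) + 38004)/(-80838) = (26784 + 38004)*(-1/80838) = 64788*(-1/80838) = -10798/13473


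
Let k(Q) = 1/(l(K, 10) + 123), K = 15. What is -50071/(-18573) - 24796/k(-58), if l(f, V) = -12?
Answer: -51119457917/18573 ≈ -2.7524e+6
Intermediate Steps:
k(Q) = 1/111 (k(Q) = 1/(-12 + 123) = 1/111)
-50071/(-18573) - 24796/k(-58) = -50071/(-18573) - 24796/1/111 = -50071*(-1/18573) - 24796*111 = 50071/18573 - 2752356 = -51119457917/18573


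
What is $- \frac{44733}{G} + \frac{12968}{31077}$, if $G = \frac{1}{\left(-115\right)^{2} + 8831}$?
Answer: $- \frac{30661533065728}{31077} \approx -9.8663 \cdot 10^{8}$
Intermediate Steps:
$G = \frac{1}{22056}$ ($G = \frac{1}{13225 + 8831} = \frac{1}{22056} \approx 4.5339 \cdot 10^{-5}$)
$- \frac{44733}{G} + \frac{12968}{31077} = - 44733 \frac{1}{\frac{1}{22056}} + \frac{12968}{31077} = \left(-44733\right) 22056 + 12968 \cdot \frac{1}{31077} = -986631048 + \frac{12968}{31077} = - \frac{30661533065728}{31077}$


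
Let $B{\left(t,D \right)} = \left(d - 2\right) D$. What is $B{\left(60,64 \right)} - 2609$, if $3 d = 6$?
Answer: $-2609$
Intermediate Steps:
$d = 2$ ($d = \frac{1}{3} \cdot 6 = 2$)
$B{\left(t,D \right)} = 0$ ($B{\left(t,D \right)} = \left(2 - 2\right) D = 0 D = 0$)
$B{\left(60,64 \right)} - 2609 = 0 - 2609 = -2609$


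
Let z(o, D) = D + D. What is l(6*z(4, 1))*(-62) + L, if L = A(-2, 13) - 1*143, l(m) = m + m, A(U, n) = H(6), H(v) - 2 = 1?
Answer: -1628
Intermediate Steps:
H(v) = 3 (H(v) = 2 + 1 = 3)
z(o, D) = 2*D
A(U, n) = 3
l(m) = 2*m
L = -140 (L = 3 - 1*143 = 3 - 143 = -140)
l(6*z(4, 1))*(-62) + L = (2*(6*(2*1)))*(-62) - 140 = (2*(6*2))*(-62) - 140 = (2*12)*(-62) - 140 = 24*(-62) - 140 = -1488 - 140 = -1628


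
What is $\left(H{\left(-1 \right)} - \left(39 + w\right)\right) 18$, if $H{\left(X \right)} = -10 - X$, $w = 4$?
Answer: $-936$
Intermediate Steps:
$\left(H{\left(-1 \right)} - \left(39 + w\right)\right) 18 = \left(\left(-10 - -1\right) - 43\right) 18 = \left(\left(-10 + 1\right) - 43\right) 18 = \left(-9 - 43\right) 18 = \left(-52\right) 18 = -936$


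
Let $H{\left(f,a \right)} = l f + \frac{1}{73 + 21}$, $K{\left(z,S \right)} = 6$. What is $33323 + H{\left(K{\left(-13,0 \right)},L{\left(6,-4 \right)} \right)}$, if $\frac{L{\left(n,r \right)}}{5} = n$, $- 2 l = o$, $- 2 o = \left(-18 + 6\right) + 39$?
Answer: $\frac{1568085}{47} \approx 33364.0$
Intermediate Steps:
$o = - \frac{27}{2}$ ($o = - \frac{\left(-18 + 6\right) + 39}{2} = - \frac{-12 + 39}{2} = \left(- \frac{1}{2}\right) 27 = - \frac{27}{2} \approx -13.5$)
$l = \frac{27}{4}$ ($l = \left(- \frac{1}{2}\right) \left(- \frac{27}{2}\right) = \frac{27}{4} \approx 6.75$)
$L{\left(n,r \right)} = 5 n$
$H{\left(f,a \right)} = \frac{1}{94} + \frac{27 f}{4}$ ($H{\left(f,a \right)} = \frac{27 f}{4} + \frac{1}{73 + 21} = \frac{27 f}{4} + \frac{1}{94} = \frac{1}{94} + \frac{27 f}{4}$)
$33323 + H{\left(K{\left(-13,0 \right)},L{\left(6,-4 \right)} \right)} = 33323 + \left(\frac{1}{94} + \frac{27}{4} \cdot 6\right) = 33323 + \left(\frac{1}{94} + \frac{81}{2}\right) = 33323 + \frac{1904}{47} = \frac{1568085}{47}$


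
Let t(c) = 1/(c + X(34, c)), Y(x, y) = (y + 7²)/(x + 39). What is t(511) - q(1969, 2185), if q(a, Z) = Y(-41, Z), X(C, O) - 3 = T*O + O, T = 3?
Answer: 2857287/2558 ≈ 1117.0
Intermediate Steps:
X(C, O) = 3 + 4*O (X(C, O) = 3 + (3*O + O) = 3 + 4*O)
Y(x, y) = (49 + y)/(39 + x) (Y(x, y) = (y + 49)/(39 + x) = (49 + y)/(39 + x))
q(a, Z) = -49/2 - Z/2 (q(a, Z) = (49 + Z)/(39 - 41) = (49 + Z)/(-2) = -(49 + Z)/2 = -49/2 - Z/2)
t(c) = 1/(3 + 5*c) (t(c) = 1/(c + (3 + 4*c)) = 1/(3 + 5*c))
t(511) - q(1969, 2185) = 1/(3 + 5*511) - (-49/2 - ½*2185) = 1/(3 + 2555) - (-49/2 - 2185/2) = 1/2558 - 1*(-1117) = 1/2558 + 1117 = 2857287/2558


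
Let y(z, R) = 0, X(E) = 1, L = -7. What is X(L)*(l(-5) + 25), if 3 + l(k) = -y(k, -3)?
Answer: 22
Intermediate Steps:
l(k) = -3 (l(k) = -3 - 1*0 = -3 + 0 = -3)
X(L)*(l(-5) + 25) = 1*(-3 + 25) = 1*22 = 22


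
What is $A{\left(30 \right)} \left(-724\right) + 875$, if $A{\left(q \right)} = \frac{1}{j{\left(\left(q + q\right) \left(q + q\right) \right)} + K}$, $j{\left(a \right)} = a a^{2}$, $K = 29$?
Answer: $\frac{40824000024651}{46656000029} \approx 875.0$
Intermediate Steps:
$j{\left(a \right)} = a^{3}$
$A{\left(q \right)} = \frac{1}{29 + 64 q^{6}}$ ($A{\left(q \right)} = \frac{1}{\left(\left(q + q\right) \left(q + q\right)\right)^{3} + 29} = \frac{1}{\left(2 q 2 q\right)^{3} + 29} = \frac{1}{\left(4 q^{2}\right)^{3} + 29} = \frac{1}{64 q^{6} + 29} = \frac{1}{29 + 64 q^{6}}$)
$A{\left(30 \right)} \left(-724\right) + 875 = \frac{1}{29 + 64 \cdot 30^{6}} \left(-724\right) + 875 = \frac{1}{29 + 64 \cdot 729000000} \left(-724\right) + 875 = \frac{1}{29 + 46656000000} \left(-724\right) + 875 = \frac{1}{46656000029} \left(-724\right) + 875 = - \frac{724}{46656000029} + 875 = \frac{40824000024651}{46656000029}$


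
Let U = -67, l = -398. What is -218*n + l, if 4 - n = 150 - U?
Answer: 46036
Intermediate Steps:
n = -213 (n = 4 - (150 - 1*(-67)) = 4 - (150 + 67) = 4 - 1*217 = 4 - 217 = -213)
-218*n + l = -218*(-213) - 398 = 46434 - 398 = 46036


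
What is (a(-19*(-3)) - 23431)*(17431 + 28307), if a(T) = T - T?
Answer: -1071687078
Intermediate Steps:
a(T) = 0
(a(-19*(-3)) - 23431)*(17431 + 28307) = (0 - 23431)*(17431 + 28307) = -23431*45738 = -1071687078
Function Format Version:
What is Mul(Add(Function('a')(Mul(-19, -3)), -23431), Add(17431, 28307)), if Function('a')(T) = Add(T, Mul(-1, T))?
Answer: -1071687078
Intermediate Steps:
Function('a')(T) = 0
Mul(Add(Function('a')(Mul(-19, -3)), -23431), Add(17431, 28307)) = Mul(Add(0, -23431), Add(17431, 28307)) = Mul(-23431, 45738) = -1071687078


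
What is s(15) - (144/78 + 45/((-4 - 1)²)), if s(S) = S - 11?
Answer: 23/65 ≈ 0.35385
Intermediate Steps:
s(S) = -11 + S
s(15) - (144/78 + 45/((-4 - 1)²)) = (-11 + 15) - (144/78 + 45/((-4 - 1)²)) = 4 - (144*(1/78) + 45/((-5)²)) = 4 - (24/13 + 45/25) = 4 - (24/13 + 45*(1/25)) = 4 - (24/13 + 9/5) = 4 - 1*237/65 = 4 - 237/65 = 23/65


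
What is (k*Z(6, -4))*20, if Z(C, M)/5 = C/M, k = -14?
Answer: 2100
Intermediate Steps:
Z(C, M) = 5*C/M (Z(C, M) = 5*(C/M) = 5*C/M)
(k*Z(6, -4))*20 = -70*6/(-4)*20 = -70*6*(-1)/4*20 = -14*(-15/2)*20 = 105*20 = 2100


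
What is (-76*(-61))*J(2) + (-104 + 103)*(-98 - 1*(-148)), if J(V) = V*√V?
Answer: -50 + 9272*√2 ≈ 13063.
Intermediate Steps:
J(V) = V^(3/2)
(-76*(-61))*J(2) + (-104 + 103)*(-98 - 1*(-148)) = (-76*(-61))*2^(3/2) + (-104 + 103)*(-98 - 1*(-148)) = 4636*(2*√2) - (-98 + 148) = 9272*√2 - 1*50 = 9272*√2 - 50 = -50 + 9272*√2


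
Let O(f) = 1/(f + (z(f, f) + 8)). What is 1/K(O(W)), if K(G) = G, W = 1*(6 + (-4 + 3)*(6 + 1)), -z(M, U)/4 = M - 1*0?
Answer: 11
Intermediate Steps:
z(M, U) = -4*M (z(M, U) = -4*(M - 1*0) = -4*(M + 0) = -4*M)
W = -1 (W = 1*(6 - 1*7) = 1*(6 - 7) = 1*(-1) = -1)
O(f) = 1/(8 - 3*f) (O(f) = 1/(f + (-4*f + 8)) = 1/(f + (8 - 4*f)) = 1/(8 - 3*f))
1/K(O(W)) = 1/(1/(8 - 3*(-1))) = 1/(1/(8 + 3)) = 1/(1/11) = 11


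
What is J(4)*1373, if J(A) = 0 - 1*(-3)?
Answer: 4119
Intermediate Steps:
J(A) = 3 (J(A) = 0 + 3 = 3)
J(4)*1373 = 3*1373 = 4119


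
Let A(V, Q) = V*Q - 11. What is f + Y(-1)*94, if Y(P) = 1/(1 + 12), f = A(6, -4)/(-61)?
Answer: 6189/793 ≈ 7.8045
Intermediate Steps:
A(V, Q) = -11 + Q*V (A(V, Q) = Q*V - 11 = -11 + Q*V)
f = 35/61 (f = (-11 - 4*6)/(-61) = (-11 - 24)*(-1/61) = -35*(-1/61) = 35/61 ≈ 0.57377)
Y(P) = 1/13
f + Y(-1)*94 = 35/61 + (1/13)*94 = 35/61 + 94/13 = 6189/793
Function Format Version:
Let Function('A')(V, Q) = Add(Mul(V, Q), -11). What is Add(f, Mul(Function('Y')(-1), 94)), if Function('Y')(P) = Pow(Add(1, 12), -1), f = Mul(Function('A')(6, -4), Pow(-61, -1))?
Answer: Rational(6189, 793) ≈ 7.8045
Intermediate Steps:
Function('A')(V, Q) = Add(-11, Mul(Q, V)) (Function('A')(V, Q) = Add(Mul(Q, V), -11) = Add(-11, Mul(Q, V)))
f = Rational(35, 61) (f = Mul(Add(-11, Mul(-4, 6)), Pow(-61, -1)) = Mul(Add(-11, -24), Rational(-1, 61)) = Mul(-35, Rational(-1, 61)) = Rational(35, 61) ≈ 0.57377)
Function('Y')(P) = Rational(1, 13) (Function('Y')(P) = Pow(13, -1) = Rational(1, 13))
Add(f, Mul(Function('Y')(-1), 94)) = Add(Rational(35, 61), Mul(Rational(1, 13), 94)) = Add(Rational(35, 61), Rational(94, 13)) = Rational(6189, 793)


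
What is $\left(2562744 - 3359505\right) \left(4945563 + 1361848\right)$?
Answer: $-5025499095771$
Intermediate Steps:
$\left(2562744 - 3359505\right) \left(4945563 + 1361848\right) = \left(-796761\right) 6307411 = -5025499095771$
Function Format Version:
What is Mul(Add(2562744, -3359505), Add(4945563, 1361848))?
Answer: -5025499095771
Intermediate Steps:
Mul(Add(2562744, -3359505), Add(4945563, 1361848)) = Mul(-796761, 6307411) = -5025499095771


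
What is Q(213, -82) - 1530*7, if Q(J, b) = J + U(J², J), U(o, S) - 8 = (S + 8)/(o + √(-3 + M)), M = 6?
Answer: -7196660941571/686115386 - 221*√3/2058346158 ≈ -10489.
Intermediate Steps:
U(o, S) = 8 + (8 + S)/(o + √3) (U(o, S) = 8 + (S + 8)/(o + √(-3 + 6)) = 8 + (8 + S)/(o + √3))
Q(J, b) = J + (8 + J + 8*√3 + 8*J²)/(√3 + J²) (Q(J, b) = J + (8 + J + 8*J² + 8*√3)/(J² + √3) = J + (8 + J + 8*√3 + 8*J²)/(√3 + J²))
Q(213, -82) - 1530*7 = (8 + 213 + 8*√3 + 8*213² + 213*(√3 + 213²))/(√3 + 213²) - 1530*7 = (8 + 213 + 8*√3 + 8*45369 + 213*(√3 + 45369))/(√3 + 45369) - 1*10710 = (8 + 213 + 8*√3 + 362952 + 213*(45369 + √3))/(45369 + √3) - 10710 = (8 + 213 + 8*√3 + 362952 + (9663597 + 213*√3))/(45369 + √3) - 10710 = (10026770 + 221*√3)/(45369 + √3) - 10710 = -10710 + (10026770 + 221*√3)/(45369 + √3)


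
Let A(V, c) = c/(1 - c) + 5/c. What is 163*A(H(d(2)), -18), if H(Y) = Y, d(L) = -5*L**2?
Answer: -68297/342 ≈ -199.70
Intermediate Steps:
A(V, c) = 5/c + c/(1 - c)
163*A(H(d(2)), -18) = 163*((-5 - 1*(-18)**2 + 5*(-18))/((-18)*(-1 - 18))) = 163*(-1/18*(-5 - 1*324 - 90)/(-19)) = 163*(-1/18*(-1/19)*(-5 - 324 - 90)) = 163*(-1/18*(-1/19)*(-419)) = 163*(-419/342) = -68297/342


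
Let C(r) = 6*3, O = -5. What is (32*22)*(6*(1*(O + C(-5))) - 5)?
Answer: 51392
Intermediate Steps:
C(r) = 18
(32*22)*(6*(1*(O + C(-5))) - 5) = (32*22)*(6*(1*(-5 + 18)) - 5) = 704*(6*(1*13) - 5) = 704*(6*13 - 5) = 704*(78 - 5) = 704*73 = 51392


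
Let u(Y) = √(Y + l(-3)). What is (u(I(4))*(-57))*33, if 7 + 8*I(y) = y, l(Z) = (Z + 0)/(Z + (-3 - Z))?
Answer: -1881*√10/4 ≈ -1487.1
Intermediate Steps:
l(Z) = -Z/3 (l(Z) = Z/(-3) = Z*(-⅓) = -Z/3)
I(y) = -7/8 + y/8
u(Y) = √(1 + Y) (u(Y) = √(Y - ⅓*(-3)) = √(Y + 1) = √(1 + Y))
(u(I(4))*(-57))*33 = (√(1 + (-7/8 + (⅛)*4))*(-57))*33 = (√(1 + (-7/8 + ½))*(-57))*33 = (√(1 - 3/8)*(-57))*33 = (√(5/8)*(-57))*33 = ((√10/4)*(-57))*33 = -57*√10/4*33 = -1881*√10/4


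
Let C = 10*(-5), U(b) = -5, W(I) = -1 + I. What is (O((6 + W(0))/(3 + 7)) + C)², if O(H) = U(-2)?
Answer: 3025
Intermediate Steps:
O(H) = -5
C = -50
(O((6 + W(0))/(3 + 7)) + C)² = (-5 - 50)² = (-55)² = 3025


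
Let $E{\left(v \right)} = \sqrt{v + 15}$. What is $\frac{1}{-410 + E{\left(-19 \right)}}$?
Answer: $- \frac{205}{84052} - \frac{i}{84052} \approx -0.002439 - 1.1897 \cdot 10^{-5} i$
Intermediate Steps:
$E{\left(v \right)} = \sqrt{15 + v}$
$\frac{1}{-410 + E{\left(-19 \right)}} = \frac{1}{-410 + \sqrt{15 - 19}} = \frac{1}{-410 + \sqrt{-4}} = \frac{1}{-410 + 2 i} = \frac{-410 - 2 i}{168104}$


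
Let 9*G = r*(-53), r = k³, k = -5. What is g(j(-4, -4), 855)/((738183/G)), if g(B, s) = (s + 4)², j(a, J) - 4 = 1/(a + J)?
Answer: 4888461625/6643647 ≈ 735.81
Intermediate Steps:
r = -125 (r = (-5)³ = -125)
j(a, J) = 4 + 1/(J + a) (j(a, J) = 4 + 1/(a + J) = 4 + 1/(J + a))
g(B, s) = (4 + s)²
G = 6625/9 (G = (-125*(-53))/9 = (⅑)*6625 = 6625/9 ≈ 736.11)
g(j(-4, -4), 855)/((738183/G)) = (4 + 855)²/((738183/(6625/9))) = 859²/((738183*(9/6625))) = 737881/(6643647/6625) = 737881*(6625/6643647) = 4888461625/6643647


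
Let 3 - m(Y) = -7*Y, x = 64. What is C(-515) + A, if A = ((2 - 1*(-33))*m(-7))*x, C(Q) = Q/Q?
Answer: -103039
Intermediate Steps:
m(Y) = 3 + 7*Y (m(Y) = 3 - (-7)*Y = 3 + 7*Y)
C(Q) = 1
A = -103040 (A = ((2 - 1*(-33))*(3 + 7*(-7)))*64 = ((2 + 33)*(3 - 49))*64 = (35*(-46))*64 = -1610*64 = -103040)
C(-515) + A = 1 - 103040 = -103039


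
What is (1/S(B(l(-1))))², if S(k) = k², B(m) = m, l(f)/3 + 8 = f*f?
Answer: 1/194481 ≈ 5.1419e-6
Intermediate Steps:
l(f) = -24 + 3*f² (l(f) = -24 + 3*(f*f) = -24 + 3*f²)
(1/S(B(l(-1))))² = (1/((-24 + 3*(-1)²)²))² = (1/((-24 + 3*1)²))² = (1/((-24 + 3)²))² = (1/((-21)²))² = (1/441)² = 1/194481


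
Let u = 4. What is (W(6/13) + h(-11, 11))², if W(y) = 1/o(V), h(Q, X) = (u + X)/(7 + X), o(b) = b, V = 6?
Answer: 1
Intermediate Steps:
h(Q, X) = (4 + X)/(7 + X)
W(y) = ⅙ (W(y) = 1/6 = ⅙)
(W(6/13) + h(-11, 11))² = (⅙ + (4 + 11)/(7 + 11))² = (⅙ + 15/18)² = (⅙ + (1/18)*15)² = (⅙ + ⅚)² = 1² = 1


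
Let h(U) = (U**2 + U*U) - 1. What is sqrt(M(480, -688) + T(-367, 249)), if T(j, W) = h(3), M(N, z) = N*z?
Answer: I*sqrt(330223) ≈ 574.65*I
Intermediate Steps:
h(U) = -1 + 2*U**2 (h(U) = (U**2 + U**2) - 1 = 2*U**2 - 1 = -1 + 2*U**2)
T(j, W) = 17 (T(j, W) = -1 + 2*3**2 = -1 + 2*9 = -1 + 18 = 17)
sqrt(M(480, -688) + T(-367, 249)) = sqrt(480*(-688) + 17) = sqrt(-330240 + 17) = sqrt(-330223) = I*sqrt(330223)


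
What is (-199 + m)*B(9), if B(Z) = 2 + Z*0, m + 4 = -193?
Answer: -792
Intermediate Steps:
m = -197 (m = -4 - 193 = -197)
B(Z) = 2 (B(Z) = 2 + 0 = 2)
(-199 + m)*B(9) = (-199 - 197)*2 = -396*2 = -792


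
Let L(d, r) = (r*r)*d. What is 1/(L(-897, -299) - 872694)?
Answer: -1/81065391 ≈ -1.2336e-8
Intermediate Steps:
L(d, r) = d*r² (L(d, r) = r²*d = d*r²)
1/(L(-897, -299) - 872694) = 1/(-897*(-299)² - 872694) = 1/(-897*89401 - 872694) = 1/(-80192697 - 872694) = 1/(-81065391) = -1/81065391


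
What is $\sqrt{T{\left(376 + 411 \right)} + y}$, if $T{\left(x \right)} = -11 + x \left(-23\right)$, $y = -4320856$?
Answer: $2 i \sqrt{1084742} \approx 2083.0 i$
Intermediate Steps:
$T{\left(x \right)} = -11 - 23 x$
$\sqrt{T{\left(376 + 411 \right)} + y} = \sqrt{\left(-11 - 23 \left(376 + 411\right)\right) - 4320856} = \sqrt{\left(-11 - 18101\right) - 4320856} = \sqrt{-18112 - 4320856} = \sqrt{-4338968} = 2 i \sqrt{1084742}$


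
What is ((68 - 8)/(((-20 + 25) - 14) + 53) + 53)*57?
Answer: 34086/11 ≈ 3098.7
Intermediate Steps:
((68 - 8)/(((-20 + 25) - 14) + 53) + 53)*57 = (60/((5 - 14) + 53) + 53)*57 = (60/(-9 + 53) + 53)*57 = (60/44 + 53)*57 = (60*(1/44) + 53)*57 = (15/11 + 53)*57 = (598/11)*57 = 34086/11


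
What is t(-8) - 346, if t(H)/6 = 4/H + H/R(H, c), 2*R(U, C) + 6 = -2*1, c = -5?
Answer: -337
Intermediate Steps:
R(U, C) = -4 (R(U, C) = -3 + (-2*1)/2 = -3 + (1/2)*(-2) = -3 - 1 = -4)
t(H) = 24/H - 3*H/2 (t(H) = 6*(4/H + H/(-4)) = 6*(4/H + H*(-1/4)) = 6*(4/H - H/4) = 24/H - 3*H/2)
t(-8) - 346 = (24/(-8) - 3/2*(-8)) - 346 = (24*(-1/8) + 12) - 346 = (-3 + 12) - 346 = 9 - 346 = -337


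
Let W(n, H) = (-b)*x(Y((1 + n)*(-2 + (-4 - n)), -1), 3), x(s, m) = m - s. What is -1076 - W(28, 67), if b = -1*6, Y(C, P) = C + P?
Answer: -7016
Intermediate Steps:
b = -6
W(n, H) = 24 - 6*(1 + n)*(-6 - n) (W(n, H) = (-1*(-6))*(3 - ((1 + n)*(-2 + (-4 - n)) - 1)) = 6*(3 - ((1 + n)*(-6 - n) - 1)) = 6*(3 - (-1 + (1 + n)*(-6 - n))) = 6*(3 + (1 - (1 + n)*(-6 - n))) = 6*(4 - (1 + n)*(-6 - n)) = 24 - 6*(1 + n)*(-6 - n))
-1076 - W(28, 67) = -1076 - (60 + 6*28² + 42*28) = -1076 - (60 + 6*784 + 1176) = -1076 - (60 + 4704 + 1176) = -1076 - 1*5940 = -1076 - 5940 = -7016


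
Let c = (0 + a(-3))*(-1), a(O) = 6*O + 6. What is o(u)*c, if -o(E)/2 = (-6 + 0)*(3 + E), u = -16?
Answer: -1872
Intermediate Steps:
a(O) = 6 + 6*O
o(E) = 36 + 12*E (o(E) = -2*(-6 + 0)*(3 + E) = -(-12)*(3 + E) = -2*(-18 - 6*E) = 36 + 12*E)
c = 12 (c = (0 + (6 + 6*(-3)))*(-1) = (0 + (6 - 18))*(-1) = (0 - 12)*(-1) = -12*(-1) = 12)
o(u)*c = (36 + 12*(-16))*12 = (36 - 192)*12 = -156*12 = -1872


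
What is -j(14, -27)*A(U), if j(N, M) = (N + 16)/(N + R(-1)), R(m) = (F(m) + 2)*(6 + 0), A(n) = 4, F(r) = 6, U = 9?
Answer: -60/31 ≈ -1.9355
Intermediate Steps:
R(m) = 48 (R(m) = (6 + 2)*(6 + 0) = 8*6 = 48)
j(N, M) = (16 + N)/(48 + N) (j(N, M) = (N + 16)/(N + 48) = (16 + N)/(48 + N))
-j(14, -27)*A(U) = -(16 + 14)/(48 + 14)*4 = -30/62*4 = -(1/62)*30*4 = -15*4/31 = -1*60/31 = -60/31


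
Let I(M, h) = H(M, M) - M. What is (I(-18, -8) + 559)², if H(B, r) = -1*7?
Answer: 324900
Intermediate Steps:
H(B, r) = -7
I(M, h) = -7 - M
(I(-18, -8) + 559)² = ((-7 - 1*(-18)) + 559)² = ((-7 + 18) + 559)² = (11 + 559)² = 570² = 324900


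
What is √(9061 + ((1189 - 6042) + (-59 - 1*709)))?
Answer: 4*√215 ≈ 58.651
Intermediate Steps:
√(9061 + ((1189 - 6042) + (-59 - 1*709))) = √(9061 + (-4853 + (-59 - 709))) = √(9061 + (-4853 - 768)) = √(9061 - 5621) = √3440 = 4*√215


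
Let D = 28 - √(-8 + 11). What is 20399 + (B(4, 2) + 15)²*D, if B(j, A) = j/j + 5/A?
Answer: 29982 - 1369*√3/4 ≈ 29389.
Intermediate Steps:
B(j, A) = 1 + 5/A
D = 28 - √3 ≈ 26.268
20399 + (B(4, 2) + 15)²*D = 20399 + ((5 + 2)/2 + 15)²*(28 - √3) = 20399 + ((½)*7 + 15)²*(28 - √3) = 20399 + (7/2 + 15)²*(28 - √3) = 20399 + (37/2)²*(28 - √3) = 20399 + 1369*(28 - √3)/4 = 20399 + (9583 - 1369*√3/4) = 29982 - 1369*√3/4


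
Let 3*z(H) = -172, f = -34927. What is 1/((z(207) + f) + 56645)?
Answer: 3/64982 ≈ 4.6167e-5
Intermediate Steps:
z(H) = -172/3 (z(H) = (1/3)*(-172) = -172/3)
1/((z(207) + f) + 56645) = 1/((-172/3 - 34927) + 56645) = 1/(-104953/3 + 56645) = 1/(64982/3) = 3/64982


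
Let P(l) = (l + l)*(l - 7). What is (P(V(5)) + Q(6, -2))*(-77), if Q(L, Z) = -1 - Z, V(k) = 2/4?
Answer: 847/2 ≈ 423.50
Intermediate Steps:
V(k) = ½ (V(k) = 2*(¼) = ½)
P(l) = 2*l*(-7 + l) (P(l) = (2*l)*(-7 + l) = 2*l*(-7 + l))
(P(V(5)) + Q(6, -2))*(-77) = (2*(½)*(-7 + ½) + (-1 - 1*(-2)))*(-77) = (2*(½)*(-13/2) + (-1 + 2))*(-77) = (-13/2 + 1)*(-77) = -11/2*(-77) = 847/2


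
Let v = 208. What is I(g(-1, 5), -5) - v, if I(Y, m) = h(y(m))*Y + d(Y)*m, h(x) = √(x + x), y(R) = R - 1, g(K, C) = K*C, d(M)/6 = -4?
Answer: -88 - 10*I*√3 ≈ -88.0 - 17.32*I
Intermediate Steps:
d(M) = -24 (d(M) = 6*(-4) = -24)
g(K, C) = C*K
y(R) = -1 + R
h(x) = √2*√x (h(x) = √(2*x) = √2*√x)
I(Y, m) = -24*m + Y*√2*√(-1 + m) (I(Y, m) = (√2*√(-1 + m))*Y - 24*m = Y*√2*√(-1 + m) - 24*m = -24*m + Y*√2*√(-1 + m))
I(g(-1, 5), -5) - v = (-24*(-5) + (5*(-1))*√(-2 + 2*(-5))) - 1*208 = (120 - 5*√(-2 - 10)) - 208 = (120 - 10*I*√3) - 208 = -88 - 10*I*√3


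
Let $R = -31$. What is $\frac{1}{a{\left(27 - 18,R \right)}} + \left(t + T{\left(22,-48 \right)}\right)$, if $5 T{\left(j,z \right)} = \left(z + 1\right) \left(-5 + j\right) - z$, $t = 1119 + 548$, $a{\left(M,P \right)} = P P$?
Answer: $\frac{7288229}{4805} \approx 1516.8$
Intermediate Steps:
$a{\left(M,P \right)} = P^{2}$
$t = 1667$
$T{\left(j,z \right)} = - \frac{z}{5} + \frac{\left(1 + z\right) \left(-5 + j\right)}{5}$ ($T{\left(j,z \right)} = \frac{\left(z + 1\right) \left(-5 + j\right) - z}{5} = \frac{\left(1 + z\right) \left(-5 + j\right) - z}{5} = \frac{- z + \left(1 + z\right) \left(-5 + j\right)}{5} = - \frac{z}{5} + \frac{\left(1 + z\right) \left(-5 + j\right)}{5}$)
$\frac{1}{a{\left(27 - 18,R \right)}} + \left(t + T{\left(22,-48 \right)}\right) = \frac{1}{\left(-31\right)^{2}} + \left(1667 + \left(-1 - - \frac{288}{5} + \frac{1}{5} \cdot 22 + \frac{1}{5} \cdot 22 \left(-48\right)\right)\right) = \frac{1}{961} + \left(1667 + \left(-1 + \frac{288}{5} + \frac{22}{5} - \frac{1056}{5}\right)\right) = \frac{1}{961} + \left(1667 - \frac{751}{5}\right) = \frac{1}{961} + \frac{7584}{5} = \frac{7288229}{4805}$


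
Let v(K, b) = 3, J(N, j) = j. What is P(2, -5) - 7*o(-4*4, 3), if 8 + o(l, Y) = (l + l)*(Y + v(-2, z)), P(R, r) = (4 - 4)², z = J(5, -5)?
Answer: 1400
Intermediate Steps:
z = -5
P(R, r) = 0 (P(R, r) = 0² = 0)
o(l, Y) = -8 + 2*l*(3 + Y) (o(l, Y) = -8 + (l + l)*(Y + 3) = -8 + (2*l)*(3 + Y) = -8 + 2*l*(3 + Y))
P(2, -5) - 7*o(-4*4, 3) = 0 - 7*(-8 + 6*(-4*4) + 2*3*(-4*4)) = 0 - 7*(-8 + 6*(-16) + 2*3*(-16)) = 0 - 7*(-8 - 96 - 96) = 0 - 7*(-200) = 0 + 1400 = 1400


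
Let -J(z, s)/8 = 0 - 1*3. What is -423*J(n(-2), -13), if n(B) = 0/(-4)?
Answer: -10152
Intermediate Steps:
n(B) = 0 (n(B) = 0*(-¼) = 0)
J(z, s) = 24 (J(z, s) = -8*(0 - 1*3) = -8*(0 - 3) = -8*(-3) = 24)
-423*J(n(-2), -13) = -423*24 = -10152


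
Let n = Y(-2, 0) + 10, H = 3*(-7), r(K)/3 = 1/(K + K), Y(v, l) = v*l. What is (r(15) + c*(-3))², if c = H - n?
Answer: 866761/100 ≈ 8667.6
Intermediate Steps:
Y(v, l) = l*v
r(K) = 3/(2*K) (r(K) = 3/(K + K) = 3/((2*K)) = 3*(1/(2*K)) = 3/(2*K))
H = -21
n = 10 (n = 0*(-2) + 10 = 0 + 10 = 10)
c = -31 (c = -21 - 1*10 = -21 - 10 = -31)
(r(15) + c*(-3))² = ((3/2)/15 - 31*(-3))² = ((3/2)*(1/15) + 93)² = (⅒ + 93)² = (931/10)² = 866761/100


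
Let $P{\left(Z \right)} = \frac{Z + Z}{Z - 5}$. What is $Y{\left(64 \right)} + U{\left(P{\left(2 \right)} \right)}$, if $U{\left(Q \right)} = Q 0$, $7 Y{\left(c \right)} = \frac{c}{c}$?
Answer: $\frac{1}{7} \approx 0.14286$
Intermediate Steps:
$P{\left(Z \right)} = \frac{2 Z}{-5 + Z}$
$Y{\left(c \right)} = \frac{1}{7}$ ($Y{\left(c \right)} = \frac{c \frac{1}{c}}{7} = \frac{1}{7} \cdot 1 = \frac{1}{7}$)
$U{\left(Q \right)} = 0$
$Y{\left(64 \right)} + U{\left(P{\left(2 \right)} \right)} = \frac{1}{7} + 0 = \frac{1}{7}$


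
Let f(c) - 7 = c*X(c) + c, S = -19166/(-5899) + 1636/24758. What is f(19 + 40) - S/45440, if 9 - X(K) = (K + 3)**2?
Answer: -46910815187930441/207387367640 ≈ -2.2620e+5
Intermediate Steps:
X(K) = 9 - (3 + K)**2 (X(K) = 9 - (K + 3)**2 = 9 - (3 + K)**2)
S = 242081296/73023721 (S = -19166*(-1/5899) + 1636*(1/24758) = 19166/5899 + 818/12379 = 242081296/73023721 ≈ 3.3151)
f(c) = 7 + c + c*(9 - (3 + c)**2) (f(c) = 7 + (c*(9 - (3 + c)**2) + c) = 7 + (c + c*(9 - (3 + c)**2)) = 7 + c + c*(9 - (3 + c)**2))
f(19 + 40) - S/45440 = (7 + (19 + 40) - (19 + 40)*(-9 + (3 + (19 + 40))**2)) - 242081296/(73023721*45440) = (7 + 59 - 1*59*(-9 + (3 + 59)**2)) - 242081296/(73023721*45440) = (7 + 59 - 1*59*(-9 + 62**2)) - 1*15130081/207387367640 = (7 + 59 - 1*59*(-9 + 3844)) - 15130081/207387367640 = (7 + 59 - 1*59*3835) - 15130081/207387367640 = (7 + 59 - 226265) - 15130081/207387367640 = -226199 - 15130081/207387367640 = -46910815187930441/207387367640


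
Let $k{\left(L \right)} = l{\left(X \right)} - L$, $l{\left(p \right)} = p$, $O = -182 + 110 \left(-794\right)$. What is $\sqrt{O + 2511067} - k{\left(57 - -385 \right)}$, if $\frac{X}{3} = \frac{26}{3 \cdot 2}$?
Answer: $429 + \sqrt{2423545} \approx 1985.8$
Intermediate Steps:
$O = -87522$ ($O = -182 - 87340 = -87522$)
$X = 13$ ($X = 3 \frac{26}{3 \cdot 2} = 3 \cdot \frac{26}{6} = 3 \cdot 26 \cdot \frac{1}{6} = 3 \cdot \frac{13}{3} = 13$)
$k{\left(L \right)} = 13 - L$
$\sqrt{O + 2511067} - k{\left(57 - -385 \right)} = \sqrt{-87522 + 2511067} - \left(13 - \left(57 - -385\right)\right) = \sqrt{2423545} - \left(13 - \left(57 + 385\right)\right) = \sqrt{2423545} - \left(13 - 442\right) = \sqrt{2423545} - -429 = \sqrt{2423545} + 429 = 429 + \sqrt{2423545}$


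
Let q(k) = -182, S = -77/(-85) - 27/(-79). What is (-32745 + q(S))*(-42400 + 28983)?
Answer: 441781559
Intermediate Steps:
S = 8378/6715 (S = -77*(-1/85) - 27*(-1/79) = 77/85 + 27/79 = 8378/6715 ≈ 1.2477)
(-32745 + q(S))*(-42400 + 28983) = (-32745 - 182)*(-42400 + 28983) = -32927*(-13417) = 441781559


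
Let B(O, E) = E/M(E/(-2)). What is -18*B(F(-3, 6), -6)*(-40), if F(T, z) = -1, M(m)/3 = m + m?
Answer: -240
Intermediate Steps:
M(m) = 6*m (M(m) = 3*(m + m) = 3*(2*m) = 6*m)
B(O, E) = -⅓ (B(O, E) = E/((6*(E/(-2)))) = E/((6*(E*(-½)))) = E/((6*(-E/2))) = E/((-3*E)) = E*(-1/(3*E)) = -⅓)
-18*B(F(-3, 6), -6)*(-40) = -18*(-⅓)*(-40) = 6*(-40) = -240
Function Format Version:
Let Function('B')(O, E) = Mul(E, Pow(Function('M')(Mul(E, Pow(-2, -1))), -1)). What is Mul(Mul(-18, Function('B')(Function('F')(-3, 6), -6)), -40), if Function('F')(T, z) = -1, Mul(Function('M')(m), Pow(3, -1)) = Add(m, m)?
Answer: -240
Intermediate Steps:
Function('M')(m) = Mul(6, m) (Function('M')(m) = Mul(3, Add(m, m)) = Mul(3, Mul(2, m)) = Mul(6, m))
Function('B')(O, E) = Rational(-1, 3) (Function('B')(O, E) = Mul(E, Pow(Mul(6, Mul(E, Pow(-2, -1))), -1)) = Mul(E, Pow(Mul(6, Mul(E, Rational(-1, 2))), -1)) = Mul(E, Pow(Mul(6, Mul(Rational(-1, 2), E)), -1)) = Mul(E, Pow(Mul(-3, E), -1)) = Mul(E, Mul(Rational(-1, 3), Pow(E, -1))) = Rational(-1, 3))
Mul(Mul(-18, Function('B')(Function('F')(-3, 6), -6)), -40) = Mul(Mul(-18, Rational(-1, 3)), -40) = Mul(6, -40) = -240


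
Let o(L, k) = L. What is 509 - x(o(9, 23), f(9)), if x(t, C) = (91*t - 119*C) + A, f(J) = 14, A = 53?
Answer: 1303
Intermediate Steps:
x(t, C) = 53 - 119*C + 91*t (x(t, C) = (91*t - 119*C) + 53 = (-119*C + 91*t) + 53 = 53 - 119*C + 91*t)
509 - x(o(9, 23), f(9)) = 509 - (53 - 119*14 + 91*9) = 509 - (53 - 1666 + 819) = 509 - 1*(-794) = 509 + 794 = 1303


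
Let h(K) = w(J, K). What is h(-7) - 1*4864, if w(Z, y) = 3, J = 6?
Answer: -4861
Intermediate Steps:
h(K) = 3
h(-7) - 1*4864 = 3 - 1*4864 = 3 - 4864 = -4861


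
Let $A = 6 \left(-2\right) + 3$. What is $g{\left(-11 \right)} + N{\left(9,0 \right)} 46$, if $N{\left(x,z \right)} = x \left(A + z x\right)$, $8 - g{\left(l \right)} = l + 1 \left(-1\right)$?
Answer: $-3706$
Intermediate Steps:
$A = -9$ ($A = -12 + 3 = -9$)
$g{\left(l \right)} = 9 - l$ ($g{\left(l \right)} = 8 - \left(l + 1 \left(-1\right)\right) = 8 - \left(l - 1\right) = 8 - \left(-1 + l\right) = 9 - l$)
$N{\left(x,z \right)} = x \left(-9 + x z\right)$ ($N{\left(x,z \right)} = x \left(-9 + z x\right) = x \left(-9 + x z\right)$)
$g{\left(-11 \right)} + N{\left(9,0 \right)} 46 = \left(9 - -11\right) + 9 \left(-9 + 9 \cdot 0\right) 46 = \left(9 + 11\right) + 9 \left(-9 + 0\right) 46 = 20 + 9 \left(-9\right) 46 = 20 - 3726 = -3706$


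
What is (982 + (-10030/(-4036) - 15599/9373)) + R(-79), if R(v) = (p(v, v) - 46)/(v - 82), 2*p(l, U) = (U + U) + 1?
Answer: 213950629401/217519211 ≈ 983.59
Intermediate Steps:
p(l, U) = 1/2 + U (p(l, U) = ((U + U) + 1)/2 = (2*U + 1)/2 = (1 + 2*U)/2 = 1/2 + U)
R(v) = (-91/2 + v)/(-82 + v) (R(v) = ((1/2 + v) - 46)/(v - 82) = (-91/2 + v)/(-82 + v))
(982 + (-10030/(-4036) - 15599/9373)) + R(-79) = (982 + (-10030/(-4036) - 15599/9373)) + (-91/2 - 79)/(-82 - 79) = (982 + (-10030*(-1/4036) - 15599*1/9373)) - 249/2/(-161) = (982 + (5015/2018 - 15599/9373)) - 1/161*(-249/2) = (982 + 15526813/18914714) + 249/322 = 18589775961/18914714 + 249/322 = 213950629401/217519211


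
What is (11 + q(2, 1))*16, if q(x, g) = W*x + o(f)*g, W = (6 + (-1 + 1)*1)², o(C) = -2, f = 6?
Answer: 1296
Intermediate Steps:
W = 36 (W = (6 + 0*1)² = (6 + 0)² = 6² = 36)
q(x, g) = -2*g + 36*x (q(x, g) = 36*x - 2*g = -2*g + 36*x)
(11 + q(2, 1))*16 = (11 + (-2*1 + 36*2))*16 = (11 + (-2 + 72))*16 = (11 + 70)*16 = 81*16 = 1296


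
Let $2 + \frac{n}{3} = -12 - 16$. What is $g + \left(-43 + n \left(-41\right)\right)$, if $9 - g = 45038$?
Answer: $-41382$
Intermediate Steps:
$n = -90$ ($n = -6 + 3 \left(-12 - 16\right) = -6 + 3 \left(-28\right) = -6 - 84 = -90$)
$g = -45029$ ($g = 9 - 45038 = -45029$)
$g + \left(-43 + n \left(-41\right)\right) = -45029 - -3647 = -45029 + \left(-43 + 3690\right) = -45029 + 3647 = -41382$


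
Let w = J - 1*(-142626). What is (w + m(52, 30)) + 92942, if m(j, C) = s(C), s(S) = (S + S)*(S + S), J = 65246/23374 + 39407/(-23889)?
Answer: 66773810403062/279190743 ≈ 2.3917e+5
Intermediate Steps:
J = 318781238/279190743 (J = 65246*(1/23374) + 39407*(-1/23889) = 32623/11687 - 39407/23889 = 318781238/279190743 ≈ 1.1418)
w = 39820177692356/279190743 (w = 318781238/279190743 - 1*(-142626) = 318781238/279190743 + 142626 = 39820177692356/279190743 ≈ 1.4263e+5)
s(S) = 4*S² (s(S) = (2*S)*(2*S) = 4*S²)
m(j, C) = 4*C²
(w + m(52, 30)) + 92942 = (39820177692356/279190743 + 4*30²) + 92942 = (39820177692356/279190743 + 4*900) + 92942 = (39820177692356/279190743 + 3600) + 92942 = 40825264367156/279190743 + 92942 = 66773810403062/279190743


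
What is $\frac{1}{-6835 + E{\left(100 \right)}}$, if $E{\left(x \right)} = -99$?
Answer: $- \frac{1}{6934} \approx -0.00014422$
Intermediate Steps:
$\frac{1}{-6835 + E{\left(100 \right)}} = \frac{1}{-6835 - 99} = \frac{1}{-6934} = - \frac{1}{6934}$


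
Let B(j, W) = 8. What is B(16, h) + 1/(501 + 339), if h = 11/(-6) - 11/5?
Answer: 6721/840 ≈ 8.0012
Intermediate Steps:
h = -121/30 (h = 11*(-⅙) - 11*⅕ = -11/6 - 11/5 = -121/30 ≈ -4.0333)
B(16, h) + 1/(501 + 339) = 8 + 1/(501 + 339) = 8 + 1/840 = 6721/840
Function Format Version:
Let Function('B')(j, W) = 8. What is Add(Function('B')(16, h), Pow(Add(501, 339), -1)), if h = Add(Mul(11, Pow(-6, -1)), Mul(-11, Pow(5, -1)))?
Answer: Rational(6721, 840) ≈ 8.0012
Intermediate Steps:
h = Rational(-121, 30) (h = Add(Mul(11, Rational(-1, 6)), Mul(-11, Rational(1, 5))) = Add(Rational(-11, 6), Rational(-11, 5)) = Rational(-121, 30) ≈ -4.0333)
Add(Function('B')(16, h), Pow(Add(501, 339), -1)) = Add(8, Pow(Add(501, 339), -1)) = Add(8, Pow(840, -1)) = Add(8, Rational(1, 840)) = Rational(6721, 840)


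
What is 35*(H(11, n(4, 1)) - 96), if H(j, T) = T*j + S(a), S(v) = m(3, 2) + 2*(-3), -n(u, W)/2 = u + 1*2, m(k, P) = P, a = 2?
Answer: -8120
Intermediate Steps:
n(u, W) = -4 - 2*u (n(u, W) = -2*(u + 1*2) = -2*(u + 2) = -2*(2 + u) = -4 - 2*u)
S(v) = -4 (S(v) = 2 + 2*(-3) = 2 - 6 = -4)
H(j, T) = -4 + T*j (H(j, T) = T*j - 4 = -4 + T*j)
35*(H(11, n(4, 1)) - 96) = 35*((-4 + (-4 - 2*4)*11) - 96) = 35*((-4 + (-4 - 8)*11) - 96) = 35*((-4 - 12*11) - 96) = 35*((-4 - 132) - 96) = 35*(-136 - 96) = 35*(-232) = -8120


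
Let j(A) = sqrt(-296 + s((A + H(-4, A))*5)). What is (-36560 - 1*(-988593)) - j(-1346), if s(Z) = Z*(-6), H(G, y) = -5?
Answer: 952033 - sqrt(40234) ≈ 9.5183e+5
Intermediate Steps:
s(Z) = -6*Z
j(A) = sqrt(-146 - 30*A) (j(A) = sqrt(-296 - 6*(A - 5)*5) = sqrt(-296 - 6*(-5 + A)*5) = sqrt(-296 - 6*(-25 + 5*A)) = sqrt(-296 + (150 - 30*A)) = sqrt(-146 - 30*A))
(-36560 - 1*(-988593)) - j(-1346) = (-36560 - 1*(-988593)) - sqrt(-146 - 30*(-1346)) = (-36560 + 988593) - sqrt(-146 + 40380) = 952033 - sqrt(40234)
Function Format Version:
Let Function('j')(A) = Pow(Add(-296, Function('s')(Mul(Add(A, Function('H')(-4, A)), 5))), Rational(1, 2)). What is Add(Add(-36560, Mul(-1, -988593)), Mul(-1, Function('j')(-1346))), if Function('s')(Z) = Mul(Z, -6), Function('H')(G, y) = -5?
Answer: Add(952033, Mul(-1, Pow(40234, Rational(1, 2)))) ≈ 9.5183e+5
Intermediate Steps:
Function('s')(Z) = Mul(-6, Z)
Function('j')(A) = Pow(Add(-146, Mul(-30, A)), Rational(1, 2)) (Function('j')(A) = Pow(Add(-296, Mul(-6, Mul(Add(A, -5), 5))), Rational(1, 2)) = Pow(Add(-296, Mul(-6, Mul(Add(-5, A), 5))), Rational(1, 2)) = Pow(Add(-296, Mul(-6, Add(-25, Mul(5, A)))), Rational(1, 2)) = Pow(Add(-296, Add(150, Mul(-30, A))), Rational(1, 2)) = Pow(Add(-146, Mul(-30, A)), Rational(1, 2)))
Add(Add(-36560, Mul(-1, -988593)), Mul(-1, Function('j')(-1346))) = Add(Add(-36560, Mul(-1, -988593)), Mul(-1, Pow(Add(-146, Mul(-30, -1346)), Rational(1, 2)))) = Add(Add(-36560, 988593), Mul(-1, Pow(Add(-146, 40380), Rational(1, 2)))) = Add(952033, Mul(-1, Pow(40234, Rational(1, 2))))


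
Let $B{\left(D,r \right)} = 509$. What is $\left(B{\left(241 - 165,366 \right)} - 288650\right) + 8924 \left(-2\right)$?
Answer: $-305989$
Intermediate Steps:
$\left(B{\left(241 - 165,366 \right)} - 288650\right) + 8924 \left(-2\right) = \left(509 - 288650\right) + 8924 \left(-2\right) = -288141 - 17848 = -305989$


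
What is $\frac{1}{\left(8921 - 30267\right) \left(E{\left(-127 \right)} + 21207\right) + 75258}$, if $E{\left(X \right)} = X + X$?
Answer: $- \frac{1}{447187480} \approx -2.2362 \cdot 10^{-9}$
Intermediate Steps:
$E{\left(X \right)} = 2 X$
$\frac{1}{\left(8921 - 30267\right) \left(E{\left(-127 \right)} + 21207\right) + 75258} = \frac{1}{\left(8921 - 30267\right) \left(2 \left(-127\right) + 21207\right) + 75258} = \frac{1}{- 21346 \left(-254 + 21207\right) + 75258} = \frac{1}{\left(-21346\right) 20953 + 75258} = \frac{1}{-447262738 + 75258} = \frac{1}{-447187480} = - \frac{1}{447187480}$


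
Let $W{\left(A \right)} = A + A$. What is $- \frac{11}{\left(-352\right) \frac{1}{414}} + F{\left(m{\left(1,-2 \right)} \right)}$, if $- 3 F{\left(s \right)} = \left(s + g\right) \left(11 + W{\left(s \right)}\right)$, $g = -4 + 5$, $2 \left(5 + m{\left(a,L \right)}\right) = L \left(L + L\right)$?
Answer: $\frac{207}{16} \approx 12.938$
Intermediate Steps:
$m{\left(a,L \right)} = -5 + L^{2}$ ($m{\left(a,L \right)} = -5 + \frac{L \left(L + L\right)}{2} = -5 + \frac{L 2 L}{2} = -5 + \frac{2 L^{2}}{2} = -5 + L^{2}$)
$W{\left(A \right)} = 2 A$
$g = 1$
$F{\left(s \right)} = - \frac{\left(1 + s\right) \left(11 + 2 s\right)}{3}$ ($F{\left(s \right)} = - \frac{\left(s + 1\right) \left(11 + 2 s\right)}{3} = - \frac{\left(1 + s\right) \left(11 + 2 s\right)}{3}$)
$- \frac{11}{\left(-352\right) \frac{1}{414}} + F{\left(m{\left(1,-2 \right)} \right)} = - \frac{11}{\left(-352\right) \frac{1}{414}} - \left(\frac{11}{3} + \frac{2 \left(-5 + \left(-2\right)^{2}\right)^{2}}{3} + \frac{13 \left(-5 + \left(-2\right)^{2}\right)}{3}\right) = - \frac{11}{\left(-352\right) \frac{1}{414}} - \left(\frac{11}{3} + \frac{2 \left(-5 + 4\right)^{2}}{3} + \frac{13 \left(-5 + 4\right)}{3}\right) = - \frac{11}{- \frac{176}{207}} - \left(- \frac{2}{3} + \frac{2}{3}\right) = \left(-11\right) \left(- \frac{207}{176}\right) - 0 = \frac{207}{16} - 0 = \frac{207}{16} + 0 = \frac{207}{16}$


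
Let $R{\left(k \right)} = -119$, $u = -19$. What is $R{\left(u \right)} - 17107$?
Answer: $-17226$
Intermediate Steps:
$R{\left(u \right)} - 17107 = -119 - 17107 = -17226$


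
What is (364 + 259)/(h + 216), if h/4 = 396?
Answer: 623/1800 ≈ 0.34611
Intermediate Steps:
h = 1584 (h = 4*396 = 1584)
(364 + 259)/(h + 216) = (364 + 259)/(1584 + 216) = 623/1800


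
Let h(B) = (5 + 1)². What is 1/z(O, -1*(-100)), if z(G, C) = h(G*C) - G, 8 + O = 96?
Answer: -1/52 ≈ -0.019231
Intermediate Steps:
O = 88 (O = -8 + 96 = 88)
h(B) = 36 (h(B) = 6² = 36)
z(G, C) = 36 - G
1/z(O, -1*(-100)) = 1/(36 - 1*88) = 1/(36 - 88) = 1/(-52) = -1/52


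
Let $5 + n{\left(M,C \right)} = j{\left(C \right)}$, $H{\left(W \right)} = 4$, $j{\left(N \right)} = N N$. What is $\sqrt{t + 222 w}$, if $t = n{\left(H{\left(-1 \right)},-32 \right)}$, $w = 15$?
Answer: $\sqrt{4349} \approx 65.947$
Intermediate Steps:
$j{\left(N \right)} = N^{2}$
$n{\left(M,C \right)} = -5 + C^{2}$
$t = 1019$ ($t = -5 + \left(-32\right)^{2} = -5 + 1024 = 1019$)
$\sqrt{t + 222 w} = \sqrt{1019 + 222 \cdot 15} = \sqrt{1019 + 3330} = \sqrt{4349}$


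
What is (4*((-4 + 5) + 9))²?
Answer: 1600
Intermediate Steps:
(4*((-4 + 5) + 9))² = (4*(1 + 9))² = (4*10)² = 40² = 1600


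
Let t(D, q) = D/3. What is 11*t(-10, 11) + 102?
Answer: 196/3 ≈ 65.333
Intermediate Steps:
t(D, q) = D/3 (t(D, q) = D*(⅓) = D/3)
11*t(-10, 11) + 102 = 11*((⅓)*(-10)) + 102 = 11*(-10/3) + 102 = -110/3 + 102 = 196/3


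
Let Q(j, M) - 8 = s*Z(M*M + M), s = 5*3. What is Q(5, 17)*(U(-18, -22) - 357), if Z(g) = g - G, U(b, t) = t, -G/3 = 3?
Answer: -1793807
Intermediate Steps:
G = -9 (G = -3*3 = -9)
s = 15
Z(g) = 9 + g (Z(g) = g - 1*(-9) = g + 9 = 9 + g)
Q(j, M) = 143 + 15*M + 15*M**2 (Q(j, M) = 8 + 15*(9 + (M*M + M)) = 8 + 15*(9 + (M**2 + M)) = 8 + 15*(9 + (M + M**2)) = 8 + 15*(9 + M + M**2) = 8 + (135 + 15*M + 15*M**2) = 143 + 15*M + 15*M**2)
Q(5, 17)*(U(-18, -22) - 357) = (143 + 15*17*(1 + 17))*(-22 - 357) = (143 + 15*17*18)*(-379) = (143 + 4590)*(-379) = 4733*(-379) = -1793807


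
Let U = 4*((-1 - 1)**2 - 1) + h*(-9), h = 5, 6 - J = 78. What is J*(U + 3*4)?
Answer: 1512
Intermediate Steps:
J = -72 (J = 6 - 1*78 = 6 - 78 = -72)
U = -33 (U = 4*((-1 - 1)**2 - 1) + 5*(-9) = 4*((-2)**2 - 1) - 45 = 4*(4 - 1) - 45 = 4*3 - 45 = 12 - 45 = -33)
J*(U + 3*4) = -72*(-33 + 3*4) = -72*(-33 + 12) = -72*(-21) = 1512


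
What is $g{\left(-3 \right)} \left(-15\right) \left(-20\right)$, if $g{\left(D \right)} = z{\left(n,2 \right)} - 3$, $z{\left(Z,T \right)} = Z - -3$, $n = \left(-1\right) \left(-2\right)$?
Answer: $600$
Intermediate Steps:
$n = 2$
$z{\left(Z,T \right)} = 3 + Z$ ($z{\left(Z,T \right)} = Z + 3 = 3 + Z$)
$g{\left(D \right)} = 2$ ($g{\left(D \right)} = \left(3 + 2\right) - 3 = 5 - 3 = 2$)
$g{\left(-3 \right)} \left(-15\right) \left(-20\right) = 2 \left(-15\right) \left(-20\right) = \left(-30\right) \left(-20\right) = 600$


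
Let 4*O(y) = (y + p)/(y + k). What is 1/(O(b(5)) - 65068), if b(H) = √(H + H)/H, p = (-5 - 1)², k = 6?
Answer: -10294964/669857130511 + 20*√10/2009571391533 ≈ -1.5369e-5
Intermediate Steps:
p = 36 (p = (-6)² = 36)
b(H) = √2/√H (b(H) = √(2*H)/H = (√2*√H)/H = √2/√H)
O(y) = (36 + y)/(4*(6 + y)) (O(y) = ((y + 36)/(y + 6))/4 = ((36 + y)/(6 + y))/4 = (36 + y)/(4*(6 + y)))
1/(O(b(5)) - 65068) = 1/((36 + √2/√5)/(4*(6 + √2/√5)) - 65068) = 1/((36 + √2*(√5/5))/(4*(6 + √2*(√5/5))) - 65068) = 1/((36 + √10/5)/(4*(6 + √10/5)) - 65068) = 1/(-65068 + (36 + √10/5)/(4*(6 + √10/5)))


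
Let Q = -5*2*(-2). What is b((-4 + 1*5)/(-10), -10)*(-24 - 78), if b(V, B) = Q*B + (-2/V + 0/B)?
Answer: 18360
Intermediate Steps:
Q = 20 (Q = -10*(-2) = 20)
b(V, B) = -2/V + 20*B (b(V, B) = 20*B + (-2/V + 0/B) = 20*B + (-2/V + 0) = 20*B - 2/V = -2/V + 20*B)
b((-4 + 1*5)/(-10), -10)*(-24 - 78) = (-2*(-10/(-4 + 1*5)) + 20*(-10))*(-24 - 78) = (-2*(-10/(-4 + 5)) - 200)*(-102) = (-2/(1*(-1/10)) - 200)*(-102) = (-2/(-1/10) - 200)*(-102) = (-2*(-10) - 200)*(-102) = (20 - 200)*(-102) = -180*(-102) = 18360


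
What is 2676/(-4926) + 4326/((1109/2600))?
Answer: 9233784986/910489 ≈ 10142.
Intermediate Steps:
2676/(-4926) + 4326/((1109/2600)) = 2676*(-1/4926) + 4326/((1109*(1/2600))) = -446/821 + 4326/(1109/2600) = -446/821 + 4326*(2600/1109) = -446/821 + 11247600/1109 = 9233784986/910489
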